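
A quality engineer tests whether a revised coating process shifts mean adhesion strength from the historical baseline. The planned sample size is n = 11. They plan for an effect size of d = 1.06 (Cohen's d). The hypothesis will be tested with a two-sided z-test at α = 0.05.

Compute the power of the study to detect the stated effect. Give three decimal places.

Power ≈ 0.940

Noncentrality parameter: λ = d·√n = 1.06 × √11 = 3.5156
Critical value for a two-sided test at α = 0.05: z_{α/2} = 1.960.
Power = Φ(λ − 1.960) + Φ(−λ − 1.960) = Φ(1.556) + Φ(-5.476) = 0.9401 + 0.0000 = 0.9401.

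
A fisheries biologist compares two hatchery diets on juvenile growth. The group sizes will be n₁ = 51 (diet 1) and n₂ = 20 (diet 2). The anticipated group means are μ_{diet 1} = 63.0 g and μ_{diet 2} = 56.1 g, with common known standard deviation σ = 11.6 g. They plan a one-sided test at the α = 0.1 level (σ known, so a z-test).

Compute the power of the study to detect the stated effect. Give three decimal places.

Standardized effect: d = |μ_{diet 1} − μ_{diet 2}| / σ = |63.0 − 56.1| / 11.6 = 0.5948
Noncentrality parameter: δ = d / √(1/n₁ + 1/n₂) = 0.5948 / √(1/51 + 1/20) = 2.2546
Critical value for a one-sided test at α = 0.1: z_α = 1.282.
Power = P(Z > 1.282 − δ) = Φ(0.973) = 0.8347.

Power ≈ 0.835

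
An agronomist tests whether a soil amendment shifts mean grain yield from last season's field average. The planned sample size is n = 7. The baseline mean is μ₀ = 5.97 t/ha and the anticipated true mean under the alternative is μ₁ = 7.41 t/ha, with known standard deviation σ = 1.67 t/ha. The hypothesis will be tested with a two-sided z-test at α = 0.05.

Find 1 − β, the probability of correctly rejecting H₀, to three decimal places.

Power ≈ 0.626

Standardized effect: d = |μ₁ − μ₀| / σ = |7.41 − 5.97| / 1.67 = 0.8623
Noncentrality parameter: δ = d·√n = 0.8623 × √7 = 2.2814
Critical value for a two-sided test at α = 0.05: z_{α/2} = 1.960.
Power = Φ(δ − 1.960) + Φ(−δ − 1.960) = Φ(0.321) + Φ(-4.241) = 0.6260 + 0.0000 = 0.6261.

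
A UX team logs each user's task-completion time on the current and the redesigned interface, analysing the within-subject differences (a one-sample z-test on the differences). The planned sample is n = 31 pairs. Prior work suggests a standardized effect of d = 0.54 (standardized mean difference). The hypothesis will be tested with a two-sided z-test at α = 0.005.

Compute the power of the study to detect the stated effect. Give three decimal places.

Noncentrality parameter: δ = d·√n = 0.54 × √31 = 3.0066
Two-sided α = 0.005 → critical value z_{0.0025} = 2.807.
Power = Φ(δ − 2.807) + Φ(−δ − 2.807) = Φ(0.200) + Φ(-5.814) = 0.5791 + 0.0000 = 0.5791.

Power ≈ 0.579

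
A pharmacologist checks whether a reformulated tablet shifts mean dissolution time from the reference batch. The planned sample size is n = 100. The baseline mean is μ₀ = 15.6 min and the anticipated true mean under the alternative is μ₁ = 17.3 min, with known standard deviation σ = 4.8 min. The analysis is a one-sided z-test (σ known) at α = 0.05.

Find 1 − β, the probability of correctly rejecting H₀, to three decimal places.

Standardized effect: d = |μ₁ − μ₀| / σ = |17.3 − 15.6| / 4.8 = 0.3542
Noncentrality parameter: λ = d·√n = 0.3542 × √100 = 3.5417
One-sided α = 0.05 → critical value z_{0.05} = 1.645.
Power = Φ(λ − 1.645) = Φ(1.897) = 0.9711.

Power ≈ 0.971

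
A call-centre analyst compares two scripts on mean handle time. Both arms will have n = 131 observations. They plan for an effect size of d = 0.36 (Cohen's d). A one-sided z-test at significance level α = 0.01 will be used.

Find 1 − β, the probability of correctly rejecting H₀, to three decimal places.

Noncentrality parameter: δ = d·√(n/2) = 0.36 × √(131/2) = 2.9136
One-sided α = 0.01 → critical value z_{0.01} = 2.326.
Power = Φ(δ − 2.326) = Φ(0.587) = 0.7215.

Power ≈ 0.721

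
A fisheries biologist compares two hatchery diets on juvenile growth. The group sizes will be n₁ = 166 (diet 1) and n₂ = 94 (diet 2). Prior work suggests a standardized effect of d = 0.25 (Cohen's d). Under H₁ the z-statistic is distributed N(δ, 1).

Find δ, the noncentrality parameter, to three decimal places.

δ = d / √(1/n₁ + 1/n₂) = 0.25 / √(1/166 + 1/94) = 1.9367

δ ≈ 1.937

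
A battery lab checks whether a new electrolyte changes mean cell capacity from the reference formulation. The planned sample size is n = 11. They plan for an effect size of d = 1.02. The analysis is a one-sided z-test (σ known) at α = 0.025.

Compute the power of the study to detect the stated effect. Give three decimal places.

Power ≈ 0.923

Noncentrality parameter: δ = d·√n = 1.02 × √11 = 3.3830
Critical value for a one-sided test at α = 0.025: z_α = 1.960.
Power = P(Z > 1.960 − δ) = Φ(1.423) = 0.9226.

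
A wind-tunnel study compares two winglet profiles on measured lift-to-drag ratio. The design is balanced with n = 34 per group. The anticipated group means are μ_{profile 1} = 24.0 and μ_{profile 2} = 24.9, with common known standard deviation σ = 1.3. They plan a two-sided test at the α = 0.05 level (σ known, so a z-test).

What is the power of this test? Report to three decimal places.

Power ≈ 0.814

Standardized effect: d = |μ_{profile 1} − μ_{profile 2}| / σ = |24.0 − 24.9| / 1.3 = 0.6923
Noncentrality parameter: δ = d·√(n/2) = 0.6923 × √(34/2) = 2.8545
Critical value for a two-sided test at α = 0.05: z_{α/2} = 1.960.
Power = Φ(δ − 1.960) + Φ(−δ − 1.960) = Φ(0.894) + Φ(-4.814) = 0.8145 + 0.0000 = 0.8145.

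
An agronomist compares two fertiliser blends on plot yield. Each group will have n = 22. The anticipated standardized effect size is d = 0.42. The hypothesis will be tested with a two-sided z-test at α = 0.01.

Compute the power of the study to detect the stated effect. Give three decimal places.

Noncentrality parameter: δ = d·√(n/2) = 0.42 × √(22/2) = 1.3930
Critical value for a two-sided test at α = 0.01: z_{α/2} = 2.576.
Power = Φ(δ − 2.576) + Φ(−δ − 2.576) = Φ(-1.183) + Φ(-3.969) = 0.1184 + 0.0000 = 0.1185.

Power ≈ 0.118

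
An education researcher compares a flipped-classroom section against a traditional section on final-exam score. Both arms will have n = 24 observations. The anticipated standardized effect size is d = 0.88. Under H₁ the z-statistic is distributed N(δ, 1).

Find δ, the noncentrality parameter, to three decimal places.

δ ≈ 3.048

δ = d·√(n/2) = 0.88 × √(24/2) = 3.0484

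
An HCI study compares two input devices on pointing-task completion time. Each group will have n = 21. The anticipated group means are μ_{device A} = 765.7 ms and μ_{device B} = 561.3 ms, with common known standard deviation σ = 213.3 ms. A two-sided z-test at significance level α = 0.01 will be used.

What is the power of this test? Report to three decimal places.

Power ≈ 0.702

Standardized effect: d = |μ_{device A} − μ_{device B}| / σ = |765.7 − 561.3| / 213.3 = 0.9583
Noncentrality parameter: λ = d·√(n/2) = 0.9583 × √(21/2) = 3.1052
Critical value for a two-sided test at α = 0.01: z_{α/2} = 2.576.
Power = Φ(λ − 2.576) + Φ(−λ − 2.576) = Φ(0.529) + Φ(-5.681) = 0.7017 + 0.0000 = 0.7017.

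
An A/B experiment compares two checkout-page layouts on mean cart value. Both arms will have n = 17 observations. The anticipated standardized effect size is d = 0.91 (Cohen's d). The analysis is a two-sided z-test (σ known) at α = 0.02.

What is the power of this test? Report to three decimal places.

Noncentrality parameter: δ = d·√(n/2) = 0.91 × √(17/2) = 2.6531
Two-sided α = 0.02 → critical value z_{0.01} = 2.326.
Power = Φ(δ − 2.326) + Φ(−δ − 2.326) = Φ(0.327) + Φ(-4.979) = 0.6281 + 0.0000 = 0.6281.

Power ≈ 0.628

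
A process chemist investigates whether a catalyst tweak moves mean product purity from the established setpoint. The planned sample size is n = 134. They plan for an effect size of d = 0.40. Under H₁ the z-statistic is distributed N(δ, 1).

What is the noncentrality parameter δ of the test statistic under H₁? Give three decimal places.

δ ≈ 4.630

δ = d·√n = 0.40 × √134 = 4.6303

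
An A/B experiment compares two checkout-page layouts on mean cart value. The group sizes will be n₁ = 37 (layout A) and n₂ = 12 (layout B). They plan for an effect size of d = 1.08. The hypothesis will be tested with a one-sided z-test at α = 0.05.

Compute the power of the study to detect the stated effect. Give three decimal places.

Noncentrality parameter: δ = d / √(1/n₁ + 1/n₂) = 1.08 / √(1/37 + 1/12) = 3.2510
One-sided α = 0.05 → critical value z_{0.05} = 1.645.
Power = Φ(δ − 1.645) = Φ(1.606) = 0.9459.

Power ≈ 0.946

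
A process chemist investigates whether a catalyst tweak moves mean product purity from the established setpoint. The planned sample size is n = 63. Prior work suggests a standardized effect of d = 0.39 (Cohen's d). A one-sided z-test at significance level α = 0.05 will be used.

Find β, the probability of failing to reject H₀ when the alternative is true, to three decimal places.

Noncentrality parameter: δ = d·√n = 0.39 × √63 = 3.0955
Critical value for a one-sided test at α = 0.05: z_α = 1.645.
Power = P(Z > 1.645 − δ) = Φ(1.451) = 0.9266.
Type II error: β = 1 − power = 1 − 0.9266 = 0.0734.

β ≈ 0.073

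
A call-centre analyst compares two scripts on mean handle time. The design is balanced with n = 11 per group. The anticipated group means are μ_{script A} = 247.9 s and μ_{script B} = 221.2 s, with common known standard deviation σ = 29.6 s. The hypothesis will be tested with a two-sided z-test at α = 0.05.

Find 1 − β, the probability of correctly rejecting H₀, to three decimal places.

Power ≈ 0.562

Standardized effect: d = |μ_{script A} − μ_{script B}| / σ = |247.9 − 221.2| / 29.6 = 0.9020
Noncentrality parameter: δ = d·√(n/2) = 0.9020 × √(11/2) = 2.1154
Critical value for a two-sided test at α = 0.05: z_{α/2} = 1.960.
Power = Φ(δ − 1.960) + Φ(−δ − 1.960) = Φ(0.155) + Φ(-4.075) = 0.5618 + 0.0000 = 0.5618.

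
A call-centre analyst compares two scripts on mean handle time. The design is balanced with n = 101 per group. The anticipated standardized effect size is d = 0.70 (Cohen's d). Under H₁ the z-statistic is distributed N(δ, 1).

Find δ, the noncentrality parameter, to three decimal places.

δ ≈ 4.974

The noncentrality parameter scales effect size by the design's sample-size factor: δ = d·√(n/2) = 0.70 × √(101/2) = 4.9744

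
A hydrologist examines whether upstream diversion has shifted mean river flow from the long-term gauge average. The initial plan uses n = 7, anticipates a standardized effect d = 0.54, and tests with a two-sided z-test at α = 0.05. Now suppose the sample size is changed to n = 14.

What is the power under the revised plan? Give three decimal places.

Power ≈ 0.524

With n = 14: δ = d·√n = 0.54 × √14 = 2.0205. Critical value z_{0.025} = 1.960.
Revised power = Φ(δ − 1.960) + Φ(−δ − 1.960) = Φ(0.061) + Φ(-3.980) = 0.5241 + 0.0000 = 0.5242.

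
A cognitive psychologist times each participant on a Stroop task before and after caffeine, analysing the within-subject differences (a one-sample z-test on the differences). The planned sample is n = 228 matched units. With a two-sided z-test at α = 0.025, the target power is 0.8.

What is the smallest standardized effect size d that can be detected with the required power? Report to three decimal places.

d ≈ 0.204

Need Φ(δ − 2.241) = 0.8, so δ = 2.241 + 0.842 = 3.083.
(The second rejection-region term Φ(−δ − z_{α/2}) is negligible and dropped.)
δ = d·√n ⇒ d = δ/√n = 3.083/√228 = 0.2042.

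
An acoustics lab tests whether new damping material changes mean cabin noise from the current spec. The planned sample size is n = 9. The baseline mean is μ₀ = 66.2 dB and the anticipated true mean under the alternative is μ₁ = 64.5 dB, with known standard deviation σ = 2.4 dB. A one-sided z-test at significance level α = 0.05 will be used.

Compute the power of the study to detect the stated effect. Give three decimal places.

Power ≈ 0.684

Standardized effect: d = |μ₁ − μ₀| / σ = |64.5 − 66.2| / 2.4 = 0.7083
Noncentrality parameter: δ = d·√n = 0.7083 × √9 = 2.1250
Critical value for a one-sided test at α = 0.05: z_α = 1.645.
Power = Φ(δ − 1.645) = Φ(0.480) = 0.6844.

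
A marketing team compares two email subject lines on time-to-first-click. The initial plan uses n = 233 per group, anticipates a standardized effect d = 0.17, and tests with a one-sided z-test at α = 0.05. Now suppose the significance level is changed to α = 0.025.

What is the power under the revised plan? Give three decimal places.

δ = d·√(n/2) = 0.17 × √(233/2) = 1.8349 (unchanged). New critical value: z_{0.025} = 1.960.
Revised power = P(Z > 1.960 − δ) = Φ(-0.125) = 0.4502.

Power ≈ 0.450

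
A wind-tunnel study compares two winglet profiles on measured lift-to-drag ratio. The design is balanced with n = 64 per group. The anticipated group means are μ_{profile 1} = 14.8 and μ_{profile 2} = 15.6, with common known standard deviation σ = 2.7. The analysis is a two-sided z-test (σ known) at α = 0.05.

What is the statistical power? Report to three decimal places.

Power ≈ 0.388

Standardized effect: d = |μ_{profile 1} − μ_{profile 2}| / σ = |14.8 − 15.6| / 2.7 = 0.2963
Noncentrality parameter: λ = d·√(n/2) = 0.2963 × √(64/2) = 1.6761
Critical value for a two-sided test at α = 0.05: z_{α/2} = 1.960.
Power = Φ(λ − 1.960) + Φ(−λ − 1.960) = Φ(-0.284) + Φ(-3.636) = 0.3883 + 0.0001 = 0.3884.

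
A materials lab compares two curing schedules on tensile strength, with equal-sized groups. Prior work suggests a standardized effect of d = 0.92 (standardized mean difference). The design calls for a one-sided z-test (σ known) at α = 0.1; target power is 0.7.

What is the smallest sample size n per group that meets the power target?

Set Φ(δ − 1.282) = 0.7; then δ − 1.282 = Φ⁻¹(0.7) = 0.524, giving δ = 1.806.
δ = d·√(n/2) ⇒ n = 2(δ/d)² = 2 × (1.806 / 0.92)² = 7.71.
Round up to the next whole unit.

n = 8 per group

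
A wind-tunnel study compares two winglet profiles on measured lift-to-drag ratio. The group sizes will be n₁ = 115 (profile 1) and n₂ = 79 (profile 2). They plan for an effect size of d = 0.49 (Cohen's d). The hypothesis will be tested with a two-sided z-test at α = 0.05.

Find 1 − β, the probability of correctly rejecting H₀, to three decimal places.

Noncentrality parameter: δ = d / √(1/n₁ + 1/n₂) = 0.49 / √(1/115 + 1/79) = 3.3532
Two-sided α = 0.05 → critical value z_{0.025} = 1.960.
Power = Φ(δ − 1.960) + Φ(−δ − 1.960) = Φ(1.393) + Φ(-5.313) = 0.9182 + 0.0000 = 0.9182.

Power ≈ 0.918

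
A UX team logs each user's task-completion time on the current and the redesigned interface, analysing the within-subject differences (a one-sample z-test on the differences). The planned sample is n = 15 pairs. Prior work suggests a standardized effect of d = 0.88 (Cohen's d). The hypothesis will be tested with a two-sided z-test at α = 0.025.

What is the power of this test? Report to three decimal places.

Noncentrality parameter: δ = d·√n = 0.88 × √15 = 3.4082
Critical value for a two-sided test at α = 0.025: z_{α/2} = 2.241.
Power = Φ(δ − 2.241) + Φ(−δ − 2.241) = Φ(1.167) + Φ(-5.650) = 0.8784 + 0.0000 = 0.8784.

Power ≈ 0.878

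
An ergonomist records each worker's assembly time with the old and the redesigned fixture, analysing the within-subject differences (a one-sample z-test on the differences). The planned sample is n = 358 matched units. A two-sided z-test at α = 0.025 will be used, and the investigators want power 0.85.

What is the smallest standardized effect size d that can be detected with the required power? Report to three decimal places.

Need Φ(δ − 2.241) = 0.85, so δ = 2.241 + 1.036 = 3.278.
(Lower-tail contribution to power is negligible for δ > 0.)
δ = d·√n ⇒ d = δ/√n = 3.278/√358 = 0.1732.

d ≈ 0.173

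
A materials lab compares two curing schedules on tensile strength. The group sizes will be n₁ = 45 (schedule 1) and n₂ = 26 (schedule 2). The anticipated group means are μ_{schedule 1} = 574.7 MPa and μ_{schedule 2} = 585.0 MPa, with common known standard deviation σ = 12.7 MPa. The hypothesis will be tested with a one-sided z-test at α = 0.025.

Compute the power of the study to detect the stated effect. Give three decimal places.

Standardized effect: d = |μ_{schedule 1} − μ_{schedule 2}| / σ = |574.7 − 585.0| / 12.7 = 0.8110
Noncentrality parameter: δ = d / √(1/n₁ + 1/n₂) = 0.8110 / √(1/45 + 1/26) = 3.2923
One-sided α = 0.025 → critical value z_{0.025} = 1.960.
Power = Φ(δ − 1.960) = Φ(1.332) = 0.9086.

Power ≈ 0.909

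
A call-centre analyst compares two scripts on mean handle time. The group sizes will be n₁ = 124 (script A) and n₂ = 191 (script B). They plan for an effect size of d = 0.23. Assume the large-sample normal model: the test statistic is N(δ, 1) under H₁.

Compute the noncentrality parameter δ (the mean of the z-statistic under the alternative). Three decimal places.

The noncentrality parameter scales effect size by the design's sample-size factor: δ = d / √(1/n₁ + 1/n₂) = 0.23 / √(1/124 + 1/191) = 1.9943

δ ≈ 1.994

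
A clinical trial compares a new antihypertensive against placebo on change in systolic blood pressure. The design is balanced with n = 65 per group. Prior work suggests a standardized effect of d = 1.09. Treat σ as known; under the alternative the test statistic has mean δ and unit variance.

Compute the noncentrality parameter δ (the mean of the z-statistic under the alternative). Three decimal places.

δ = d·√(n/2) = 1.09 × √(65/2) = 6.2140

δ ≈ 6.214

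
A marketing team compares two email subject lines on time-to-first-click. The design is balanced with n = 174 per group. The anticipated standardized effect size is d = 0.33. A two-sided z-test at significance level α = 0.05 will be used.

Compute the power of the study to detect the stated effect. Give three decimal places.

Noncentrality parameter: δ = d·√(n/2) = 0.33 × √(174/2) = 3.0780
Critical value for a two-sided test at α = 0.05: z_{α/2} = 1.960.
Power = Φ(δ − 1.960) + Φ(−δ − 1.960) = Φ(1.118) + Φ(-5.038) = 0.8682 + 0.0000 = 0.8682.

Power ≈ 0.868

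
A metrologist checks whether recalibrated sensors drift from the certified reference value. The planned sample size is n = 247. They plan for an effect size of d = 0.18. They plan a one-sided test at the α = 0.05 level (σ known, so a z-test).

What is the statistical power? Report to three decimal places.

Power ≈ 0.882

Noncentrality parameter: δ = d·√n = 0.18 × √247 = 2.8289
Critical value for a one-sided test at α = 0.05: z_α = 1.645.
Power = P(Z > 1.645 − δ) = Φ(1.184) = 0.8818.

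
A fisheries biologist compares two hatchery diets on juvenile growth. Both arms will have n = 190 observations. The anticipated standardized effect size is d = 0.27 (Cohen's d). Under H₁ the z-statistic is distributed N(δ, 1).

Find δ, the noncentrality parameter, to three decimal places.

δ ≈ 2.632

The noncentrality parameter scales effect size by the design's sample-size factor: δ = d·√(n/2) = 0.27 × √(190/2) = 2.6316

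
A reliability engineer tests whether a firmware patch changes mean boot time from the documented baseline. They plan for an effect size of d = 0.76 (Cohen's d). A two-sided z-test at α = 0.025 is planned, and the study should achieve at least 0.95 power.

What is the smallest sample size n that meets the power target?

Set Φ(δ − 2.241) = 0.95; then δ − 2.241 = Φ⁻¹(0.95) = 1.645, giving δ = 3.886.
(For δ > 0 the lower-tail rejection region contributes negligibly to power, so the one-term inversion is standard.)
δ = d·√n ⇒ n = (δ/d)² = (3.886 / 0.76)² = 26.15.
Rounding up, n = 27.

n = 27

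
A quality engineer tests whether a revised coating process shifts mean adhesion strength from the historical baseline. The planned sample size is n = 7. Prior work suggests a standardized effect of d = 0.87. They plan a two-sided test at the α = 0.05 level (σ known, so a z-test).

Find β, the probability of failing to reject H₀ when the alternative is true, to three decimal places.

β ≈ 0.366

Noncentrality parameter: δ = d·√n = 0.87 × √7 = 2.3018
Two-sided α = 0.05 → critical value z_{0.025} = 1.960.
Power = Φ(δ − 1.960) + Φ(−δ − 1.960) = Φ(0.342) + Φ(-4.262) = 0.6338 + 0.0000 = 0.6338.
Type II error: β = 1 − power = 1 − 0.6338 = 0.3662.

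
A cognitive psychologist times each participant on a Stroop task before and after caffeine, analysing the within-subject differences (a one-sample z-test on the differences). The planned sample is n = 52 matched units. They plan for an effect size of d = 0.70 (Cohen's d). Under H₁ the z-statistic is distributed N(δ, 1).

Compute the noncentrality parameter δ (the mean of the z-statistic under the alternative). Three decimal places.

δ ≈ 5.048

The noncentrality parameter scales effect size by the design's sample-size factor: δ = d·√n = 0.70 × √52 = 5.0478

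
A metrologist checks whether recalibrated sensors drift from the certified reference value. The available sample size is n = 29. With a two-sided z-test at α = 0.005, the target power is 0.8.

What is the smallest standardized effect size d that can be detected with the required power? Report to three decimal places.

d ≈ 0.678

Need Φ(δ − 2.807) = 0.8, so δ = 2.807 + 0.842 = 3.649.
(The second rejection-region term Φ(−δ − z_{α/2}) is negligible and dropped.)
δ = d·√n ⇒ d = δ/√n = 3.649/√29 = 0.6775.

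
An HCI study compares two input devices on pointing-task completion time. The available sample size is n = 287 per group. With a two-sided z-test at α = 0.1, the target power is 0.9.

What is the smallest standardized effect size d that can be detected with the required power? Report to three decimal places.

d ≈ 0.244

Need Φ(δ − 1.645) = 0.9, so δ = 1.645 + 1.282 = 2.926.
(The second rejection-region term Φ(−δ − z_{α/2}) is negligible and dropped.)
δ = d·√(n/2) ⇒ d = δ/√(n/2) = 2.926/√(287/2) = 0.2443.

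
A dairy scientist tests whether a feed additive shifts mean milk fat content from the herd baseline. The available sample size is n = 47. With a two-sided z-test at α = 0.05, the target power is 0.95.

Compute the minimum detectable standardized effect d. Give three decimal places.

d ≈ 0.526

Required noncentrality: δ = z_{0.025} + z_{0.05} = 1.960 + 1.645 = 3.605.
(Lower-tail contribution to power is negligible for δ > 0.)
δ = d·√n ⇒ d = δ/√n = 3.605/√47 = 0.5258.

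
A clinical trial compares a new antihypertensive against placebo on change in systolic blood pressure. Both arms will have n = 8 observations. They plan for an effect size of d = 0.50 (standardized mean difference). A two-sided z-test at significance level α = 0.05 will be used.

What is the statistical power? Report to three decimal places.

Power ≈ 0.170

Noncentrality parameter: δ = d·√(n/2) = 0.50 × √(8/2) = 1.0000
Two-sided α = 0.05 → critical value z_{0.025} = 1.960.
Power = Φ(δ − 1.960) + Φ(−δ − 1.960) = Φ(-0.960) + Φ(-2.960) = 0.1685 + 0.0015 = 0.1701.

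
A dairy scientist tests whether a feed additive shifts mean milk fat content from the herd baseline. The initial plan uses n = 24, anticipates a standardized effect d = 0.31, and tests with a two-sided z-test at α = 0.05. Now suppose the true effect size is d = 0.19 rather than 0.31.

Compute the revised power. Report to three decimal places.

With d = 0.19: δ = d·√n = 0.19 × √24 = 0.9308. Critical value z_{0.025} = 1.960.
Revised power = Φ(δ − 1.960) + Φ(−δ − 1.960) = Φ(-1.029) + Φ(-2.891) = 0.1517 + 0.0019 = 0.1536.

Power ≈ 0.154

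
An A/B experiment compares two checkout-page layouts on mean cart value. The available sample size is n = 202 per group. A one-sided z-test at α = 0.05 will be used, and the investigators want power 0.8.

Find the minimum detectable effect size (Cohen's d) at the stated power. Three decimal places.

d ≈ 0.247

Need Φ(δ − 1.645) = 0.8, so δ = 1.645 + 0.842 = 2.486.
δ = d·√(n/2) ⇒ d = δ/√(n/2) = 2.486/√(202/2) = 0.2474.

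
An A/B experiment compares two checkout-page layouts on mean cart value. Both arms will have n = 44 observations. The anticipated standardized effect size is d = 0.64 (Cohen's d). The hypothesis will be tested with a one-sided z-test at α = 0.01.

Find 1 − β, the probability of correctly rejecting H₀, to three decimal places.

Noncentrality parameter: δ = d·√(n/2) = 0.64 × √(44/2) = 3.0019
One-sided α = 0.01 → critical value z_{0.01} = 2.326.
Power = P(Z > 2.326 − δ) = Φ(0.676) = 0.7503.

Power ≈ 0.750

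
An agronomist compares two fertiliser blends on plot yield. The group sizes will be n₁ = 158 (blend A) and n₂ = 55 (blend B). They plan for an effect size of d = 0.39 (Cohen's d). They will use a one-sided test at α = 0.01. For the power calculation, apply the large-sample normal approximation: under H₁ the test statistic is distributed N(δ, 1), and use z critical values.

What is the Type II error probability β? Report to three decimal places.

Noncentrality parameter: δ = d / √(1/n₁ + 1/n₂) = 0.39 / √(1/158 + 1/55) = 2.4911
Critical value for a one-sided test at α = 0.01: z_α = 2.326.
Power = P(Z > 2.326 − δ) = Φ(0.165) = 0.5654.
Type II error: β = 1 − power = 1 − 0.5654 = 0.4346.

β ≈ 0.435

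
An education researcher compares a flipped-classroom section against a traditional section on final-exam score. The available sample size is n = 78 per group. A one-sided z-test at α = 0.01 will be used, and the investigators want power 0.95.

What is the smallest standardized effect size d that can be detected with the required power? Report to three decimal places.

d ≈ 0.636

Required noncentrality: δ = z_{0.01} + z_{0.05} = 2.326 + 1.645 = 3.971.
δ = d·√(n/2) ⇒ d = δ/√(n/2) = 3.971/√(78/2) = 0.6359.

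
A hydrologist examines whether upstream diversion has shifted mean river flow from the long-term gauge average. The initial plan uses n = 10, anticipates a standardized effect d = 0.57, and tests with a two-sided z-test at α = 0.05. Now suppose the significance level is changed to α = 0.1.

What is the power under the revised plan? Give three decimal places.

Power ≈ 0.563

δ = d·√n = 0.57 × √10 = 1.8025 (unchanged). New critical value: z_{0.05} = 1.645.
Revised power = Φ(δ − 1.645) + Φ(−δ − 1.645) = Φ(0.158) + Φ(-3.447) = 0.5626 + 0.0003 = 0.5629.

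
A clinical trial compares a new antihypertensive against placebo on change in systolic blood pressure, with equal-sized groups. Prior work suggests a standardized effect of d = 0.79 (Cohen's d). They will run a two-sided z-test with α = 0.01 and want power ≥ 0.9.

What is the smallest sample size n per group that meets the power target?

Set Φ(δ − 2.576) = 0.9; then δ − 2.576 = Φ⁻¹(0.9) = 1.282, giving δ = 3.857.
(The Φ(−δ − z_{α/2}) term is vanishingly small for δ > 0 and is dropped in the standard sample-size formula.)
δ = d·√(n/2) ⇒ n = 2(δ/d)² = 2 × (3.857 / 0.79)² = 47.68.
Rounding up, n = 48 per group.

n = 48 per group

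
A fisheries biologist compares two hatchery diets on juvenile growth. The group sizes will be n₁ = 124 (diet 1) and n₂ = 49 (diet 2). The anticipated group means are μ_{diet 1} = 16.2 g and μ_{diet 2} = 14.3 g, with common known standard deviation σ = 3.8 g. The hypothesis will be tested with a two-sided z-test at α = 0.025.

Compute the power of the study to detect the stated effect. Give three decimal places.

Standardized effect: d = |μ_{diet 1} − μ_{diet 2}| / σ = |16.2 − 14.3| / 3.8 = 0.5000
Noncentrality parameter: δ = d / √(1/n₁ + 1/n₂) = 0.5000 / √(1/124 + 1/49) = 2.9632
Critical value for a two-sided test at α = 0.025: z_{α/2} = 2.241.
Power = Φ(δ − 2.241) + Φ(−δ − 2.241) = Φ(0.722) + Φ(-5.205) = 0.7648 + 0.0000 = 0.7648.

Power ≈ 0.765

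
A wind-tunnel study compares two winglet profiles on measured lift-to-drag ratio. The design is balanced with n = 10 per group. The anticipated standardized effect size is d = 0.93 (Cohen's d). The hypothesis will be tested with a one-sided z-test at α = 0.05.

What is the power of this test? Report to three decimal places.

Power ≈ 0.668

Noncentrality parameter: δ = d·√(n/2) = 0.93 × √(10/2) = 2.0795
Critical value for a one-sided test at α = 0.05: z_α = 1.645.
Power = P(Z > 1.645 − δ) = Φ(0.435) = 0.6681.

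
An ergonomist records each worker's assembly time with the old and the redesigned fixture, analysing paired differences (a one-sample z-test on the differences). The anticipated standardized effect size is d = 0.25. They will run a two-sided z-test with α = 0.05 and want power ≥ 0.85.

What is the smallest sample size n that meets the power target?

n = 144

Set Φ(δ − 1.960) = 0.85; then δ − 1.960 = Φ⁻¹(0.85) = 1.036, giving δ = 2.996.
(Ignoring the negligible lower-tail rejection probability gives the usual closed-form inversion.)
δ = d·√n ⇒ n = (δ/d)² = (2.996 / 0.25)² = 143.65.
Rounding up, n = 144.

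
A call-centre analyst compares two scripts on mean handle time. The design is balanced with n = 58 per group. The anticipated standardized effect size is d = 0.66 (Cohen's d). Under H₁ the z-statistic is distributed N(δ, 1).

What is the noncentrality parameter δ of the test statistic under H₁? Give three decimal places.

δ = d·√(n/2) = 0.66 × √(58/2) = 3.5542

δ ≈ 3.554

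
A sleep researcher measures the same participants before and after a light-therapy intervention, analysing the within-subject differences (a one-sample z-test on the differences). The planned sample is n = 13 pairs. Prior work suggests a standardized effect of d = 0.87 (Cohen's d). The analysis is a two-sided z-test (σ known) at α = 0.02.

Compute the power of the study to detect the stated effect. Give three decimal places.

Noncentrality parameter: δ = d·√n = 0.87 × √13 = 3.1368
Two-sided α = 0.02 → critical value z_{0.01} = 2.326.
Power = Φ(δ − 2.326) + Φ(−δ − 2.326) = Φ(0.810) + Φ(-5.463) = 0.7912 + 0.0000 = 0.7912.

Power ≈ 0.791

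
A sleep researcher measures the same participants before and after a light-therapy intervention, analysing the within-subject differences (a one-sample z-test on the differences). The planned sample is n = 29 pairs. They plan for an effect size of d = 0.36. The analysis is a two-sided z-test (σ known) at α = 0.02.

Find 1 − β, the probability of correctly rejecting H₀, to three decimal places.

Noncentrality parameter: δ = d·√n = 0.36 × √29 = 1.9387
Critical value for a two-sided test at α = 0.02: z_{α/2} = 2.326.
Power = Φ(δ − 2.326) + Φ(−δ − 2.326) = Φ(-0.388) + Φ(-4.265) = 0.3491 + 0.0000 = 0.3491.

Power ≈ 0.349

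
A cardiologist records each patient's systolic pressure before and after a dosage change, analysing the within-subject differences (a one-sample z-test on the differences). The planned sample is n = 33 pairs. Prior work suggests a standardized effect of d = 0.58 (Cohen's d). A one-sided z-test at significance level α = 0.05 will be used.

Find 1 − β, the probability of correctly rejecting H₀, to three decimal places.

Noncentrality parameter: δ = d·√n = 0.58 × √33 = 3.3318
Critical value for a one-sided test at α = 0.05: z_α = 1.645.
Power = Φ(δ − 1.645) = Φ(1.687) = 0.9542.

Power ≈ 0.954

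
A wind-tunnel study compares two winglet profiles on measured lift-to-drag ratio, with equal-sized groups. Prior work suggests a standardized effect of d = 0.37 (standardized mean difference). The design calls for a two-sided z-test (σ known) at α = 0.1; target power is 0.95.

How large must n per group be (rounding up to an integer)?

Set Φ(δ − 1.645) = 0.95; then δ − 1.645 = Φ⁻¹(0.95) = 1.645, giving δ = 3.290.
(The Φ(−δ − z_{α/2}) term is vanishingly small for δ > 0 and is dropped in the standard sample-size formula.)
δ = d·√(n/2) ⇒ n = 2(δ/d)² = 2 × (3.290 / 0.37)² = 158.10.
Rounding up, n = 159 per group.

n = 159 per group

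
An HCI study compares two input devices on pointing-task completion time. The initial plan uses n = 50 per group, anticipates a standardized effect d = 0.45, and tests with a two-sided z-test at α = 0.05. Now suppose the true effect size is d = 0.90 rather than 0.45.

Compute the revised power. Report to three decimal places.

Power ≈ 0.994

With d = 0.90: δ = d·√(n/2) = 0.90 × √(50/2) = 4.5000. Critical value z_{0.025} = 1.960.
Revised power = Φ(δ − 1.960) + Φ(−δ − 1.960) = Φ(2.540) + Φ(-6.460) = 0.9945 + 0.0000 = 0.9945.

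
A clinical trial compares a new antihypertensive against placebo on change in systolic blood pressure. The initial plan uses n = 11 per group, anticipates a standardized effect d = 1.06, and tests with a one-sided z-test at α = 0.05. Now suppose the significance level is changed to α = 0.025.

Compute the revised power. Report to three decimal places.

Power ≈ 0.701

δ = d·√(n/2) = 1.06 × √(11/2) = 2.4859 (unchanged). New critical value: z_{0.025} = 1.960.
Revised power = Φ(δ − 1.960) = Φ(0.526) = 0.7005.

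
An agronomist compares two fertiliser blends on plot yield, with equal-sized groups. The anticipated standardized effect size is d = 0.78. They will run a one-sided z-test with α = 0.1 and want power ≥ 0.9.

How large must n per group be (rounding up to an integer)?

For power 0.9 need Φ(δ − z_{0.1}) = 0.9, so δ = z_{0.1} + z_{0.10} = 1.282 + 1.282 = 2.563.
δ = d·√(n/2) ⇒ n = 2(δ/d)² = 2 × (2.563 / 0.78)² = 21.60.
Rounding up, n = 22 per group.

n = 22 per group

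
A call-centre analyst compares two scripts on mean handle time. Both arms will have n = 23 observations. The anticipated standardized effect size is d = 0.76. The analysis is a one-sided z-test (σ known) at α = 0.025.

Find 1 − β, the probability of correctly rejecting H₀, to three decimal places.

Power ≈ 0.731

Noncentrality parameter: λ = d·√(n/2) = 0.76 × √(23/2) = 2.5773
Critical value for a one-sided test at α = 0.025: z_α = 1.960.
Power = Φ(λ − 1.960) = Φ(0.617) = 0.7315.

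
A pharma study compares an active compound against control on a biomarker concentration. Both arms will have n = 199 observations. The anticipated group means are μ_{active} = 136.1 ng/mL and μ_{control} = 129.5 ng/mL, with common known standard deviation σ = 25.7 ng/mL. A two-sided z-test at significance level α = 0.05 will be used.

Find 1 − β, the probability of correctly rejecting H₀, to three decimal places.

Standardized effect: d = |μ_{active} − μ_{control}| / σ = |136.1 − 129.5| / 25.7 = 0.2568
Noncentrality parameter: δ = d·√(n/2) = 0.2568 × √(199/2) = 2.5617
Critical value for a two-sided test at α = 0.05: z_{α/2} = 1.960.
Power = Φ(δ − 1.960) + Φ(−δ − 1.960) = Φ(0.602) + Φ(-4.522) = 0.7263 + 0.0000 = 0.7263.

Power ≈ 0.726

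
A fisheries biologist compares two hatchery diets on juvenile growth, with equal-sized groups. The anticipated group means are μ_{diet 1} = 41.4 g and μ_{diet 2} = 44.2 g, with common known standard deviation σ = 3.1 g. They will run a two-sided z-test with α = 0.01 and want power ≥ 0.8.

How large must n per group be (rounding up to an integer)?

n = 29 per group

Standardized effect: d = |μ_{diet 1} − μ_{diet 2}| / σ = |41.4 − 44.2| / 3.1 = 0.9032
For power 0.8 need Φ(δ − z_{0.005}) = 0.8, so δ = z_{0.005} + z_{0.20} = 2.576 + 0.842 = 3.417.
(The Φ(−δ − z_{α/2}) term is vanishingly small for δ > 0 and is dropped in the standard sample-size formula.)
δ = d·√(n/2) ⇒ n = 2(δ/d)² = 2 × (3.417 / 0.9032)² = 28.63.
Round up to the next whole unit.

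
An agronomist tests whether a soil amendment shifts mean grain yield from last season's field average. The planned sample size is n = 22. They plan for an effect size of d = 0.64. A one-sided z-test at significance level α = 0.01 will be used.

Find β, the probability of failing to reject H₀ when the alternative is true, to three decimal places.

Noncentrality parameter: δ = d·√n = 0.64 × √22 = 3.0019
Critical value for a one-sided test at α = 0.01: z_α = 2.326.
Power = Φ(δ − 2.326) = Φ(0.676) = 0.7503.
Type II error: β = 1 − power = 1 − 0.7503 = 0.2497.

β ≈ 0.250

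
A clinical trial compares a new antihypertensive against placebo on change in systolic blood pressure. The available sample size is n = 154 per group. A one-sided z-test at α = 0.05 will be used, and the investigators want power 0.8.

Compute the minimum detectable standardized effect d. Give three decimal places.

d ≈ 0.283

Required noncentrality: δ = z_{0.05} + z_{0.20} = 1.645 + 0.842 = 2.486.
δ = d·√(n/2) ⇒ d = δ/√(n/2) = 2.486/√(154/2) = 0.2834.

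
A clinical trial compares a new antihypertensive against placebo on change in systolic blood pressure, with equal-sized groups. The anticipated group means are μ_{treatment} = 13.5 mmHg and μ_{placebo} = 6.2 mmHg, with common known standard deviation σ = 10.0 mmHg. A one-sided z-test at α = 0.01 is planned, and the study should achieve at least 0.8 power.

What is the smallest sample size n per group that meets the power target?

n = 38 per group

Standardized effect: d = |μ_{treatment} − μ_{placebo}| / σ = |13.5 − 6.2| / 10.0 = 0.7300
Set Φ(δ − 2.326) = 0.8; then δ − 2.326 = Φ⁻¹(0.8) = 0.842, giving δ = 3.168.
δ = d·√(n/2) ⇒ n = 2(δ/d)² = 2 × (3.168 / 0.7300)² = 37.67.
Round up to the next whole unit.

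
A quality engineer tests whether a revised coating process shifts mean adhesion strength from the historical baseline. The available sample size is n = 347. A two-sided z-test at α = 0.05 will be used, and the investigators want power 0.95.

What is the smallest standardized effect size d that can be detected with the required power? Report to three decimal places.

d ≈ 0.194

Required noncentrality: δ = z_{0.025} + z_{0.05} = 1.960 + 1.645 = 3.605.
(Lower-tail contribution to power is negligible for δ > 0.)
δ = d·√n ⇒ d = δ/√n = 3.605/√347 = 0.1935.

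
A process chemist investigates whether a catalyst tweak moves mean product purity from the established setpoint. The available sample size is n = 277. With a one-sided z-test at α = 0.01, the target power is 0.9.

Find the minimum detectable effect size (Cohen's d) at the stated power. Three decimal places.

Need Φ(δ − 2.326) = 0.9, so δ = 2.326 + 1.282 = 3.608.
δ = d·√n ⇒ d = δ/√n = 3.608/√277 = 0.2168.

d ≈ 0.217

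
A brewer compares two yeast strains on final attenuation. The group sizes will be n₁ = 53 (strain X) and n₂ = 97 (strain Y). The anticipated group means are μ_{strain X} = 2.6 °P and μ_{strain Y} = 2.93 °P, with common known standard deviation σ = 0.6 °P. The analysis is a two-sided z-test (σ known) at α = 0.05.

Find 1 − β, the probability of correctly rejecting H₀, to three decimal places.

Standardized effect: d = |μ_{strain X} − μ_{strain Y}| / σ = |2.6 − 2.93| / 0.6 = 0.5500
Noncentrality parameter: δ = d / √(1/n₁ + 1/n₂) = 0.5500 / √(1/53 + 1/97) = 3.2199
Two-sided α = 0.05 → critical value z_{0.025} = 1.960.
Power = Φ(δ − 1.960) + Φ(−δ − 1.960) = Φ(1.260) + Φ(-5.180) = 0.8962 + 0.0000 = 0.8962.

Power ≈ 0.896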